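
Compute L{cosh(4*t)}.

L{cosh(4t)} = s/(s^2 - 16).

s/(s^2 - 16)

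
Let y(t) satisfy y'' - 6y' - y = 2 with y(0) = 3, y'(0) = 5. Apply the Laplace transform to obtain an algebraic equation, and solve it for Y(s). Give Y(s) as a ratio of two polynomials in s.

Y(s) = (3*s^2 - 13*s + 2)/(s^3 - 6*s^2 - s)

Transform both sides with L{·}.
With L{y''} = s^2 Y - s·y(0) - y'(0) and L{y'} = sY - y(0), with y(0) = 3, y'(0) = 5: the LHS transforms to (s^2 - 6*s - 1)Y - (3*s - 13).
The right side is L{2} = 2/s.
So (s^2 - 6*s - 1)Y = 2/s + (3*s - 13).
Divide through and combine into a single rational function.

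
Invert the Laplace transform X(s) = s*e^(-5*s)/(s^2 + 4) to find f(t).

f(t) = Heaviside(t - 5)*(cos(2*t - 10))

The factor e^(-5s) signals a time shift by c = 5 (second shifting theorem).
L{cos(2t)} = s/(s^2 + 4), so L^-1{s/(s^2 + 4)} = cos(2*t).
Hence the inverse is u(t - 5) times that function evaluated at t - 5.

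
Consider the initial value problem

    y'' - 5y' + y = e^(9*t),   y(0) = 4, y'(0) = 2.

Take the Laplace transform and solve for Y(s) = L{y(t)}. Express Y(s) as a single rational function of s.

Transform both sides with L{·}.
With L{y''} = s^2 Y - s·y(0) - y'(0) and L{y'} = sY - y(0), with y(0) = 4, y'(0) = 2: the LHS transforms to (s^2 - 5*s + 1)Y - (4*s - 18).
The right side is L{e^(9*t)} = 1/(s - 9).
So (s^2 - 5*s + 1)Y = 1/(s - 9) + (4*s - 18).
Solve for Y(s) and write it as one ratio of polynomials.

Y(s) = (4*s^2 - 54*s + 163)/(s^3 - 14*s^2 + 46*s - 9)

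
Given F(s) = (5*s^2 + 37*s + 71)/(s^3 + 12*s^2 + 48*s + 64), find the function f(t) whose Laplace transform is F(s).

Factor the denominator: s^3 + 12*s^2 + 48*s + 64 = (s + 4)^3.
Partial fraction decomposition gives [5/(s + 4)] + [-3/(s + 4)^2] + [3/(s + 4)^3].
Invert each term: 5/(s + 4) ↔ 5e^(-4t); -3/(s + 4)^2 ↔ -3t·e^(-4t); 3/(s + 4)^3 ↔ (3/2)t^2·e^(-4t).

f(t) = 3*t^2*exp(-4*t)/2 - 3*t*exp(-4*t) + 5*exp(-4*t)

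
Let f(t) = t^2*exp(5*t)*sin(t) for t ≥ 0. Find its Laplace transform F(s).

L{sin(t)} = 1/(s^2 + 1).
Multiplying by e^(5t) shifts s → s - 5, so L{exp(5*t)*sin(t)} = 1/((s - 5)^2 + 1).
Then apply L{t^2·g(t)} = (-1)^2 d^2/ds^2[G(s)] with G(s) = 1/((s - 5)^2 + 1):
differentiating 2 times and applying the sign gives 2*(3*s^2 - 30*s + 74)/(s^2 - 10*s + 26)^3.

F(s) = 2*(3*s^2 - 30*s + 74)/(s^2 - 10*s + 26)^3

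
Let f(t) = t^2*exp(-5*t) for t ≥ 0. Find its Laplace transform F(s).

F(s) = 2/(s + 5)^3

L{e^(-5t)} = 1/(s + 5).
Then apply L{t^2·g(t)} = (-1)^2 d^2/ds^2[G(s)] with G(s) = 1/(s + 5):
differentiating 2 times and applying the sign gives 2/(s + 5)^3.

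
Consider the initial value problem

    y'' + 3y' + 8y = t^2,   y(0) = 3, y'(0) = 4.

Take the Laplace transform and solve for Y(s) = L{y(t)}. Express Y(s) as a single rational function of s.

Laplace-transform each side.
Using L{y''} = s^2 Y - s·y(0) - y'(0) and L{y'} = sY - y(0), with y(0) = 3, y'(0) = 4, the left side becomes (s^2 + 3*s + 8)Y - (3*s + 13).
The right side is L{t^2} = 2/s^3.
So (s^2 + 3*s + 8)Y = 2/s^3 + (3*s + 13).
Solve for Y(s) and write it as one ratio of polynomials.

Y(s) = (3*s^4 + 13*s^3 + 2)/(s^5 + 3*s^4 + 8*s^3)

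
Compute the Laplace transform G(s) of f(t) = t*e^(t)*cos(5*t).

G(s) = (s - 6)*(s + 4)/(s^2 - 2*s + 26)^2

L{cos(5t)} = s/(s^2 + 25).
Multiplying by e^(t) shifts s → s - 1, so L{e^(t)*cos(5*t)} = (s - 1)/((s - 1)^2 + 25).
Then apply L{t·g(t)} = -d/ds[H(s)] with H(s) = (s - 1)/((s - 1)^2 + 25):
differentiating 1 time and applying the sign gives (s - 6)*(s + 4)/(s^2 - 2*s + 26)^2.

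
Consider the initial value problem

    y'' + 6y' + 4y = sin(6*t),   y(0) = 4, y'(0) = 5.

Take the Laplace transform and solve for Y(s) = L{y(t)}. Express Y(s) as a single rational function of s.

Y(s) = (4*s^3 + 29*s^2 + 144*s + 1050)/(s^4 + 6*s^3 + 40*s^2 + 216*s + 144)

Transform both sides with L{·}.
Using L{y''} = s^2 Y - s·y(0) - y'(0) and L{y'} = sY - y(0), with y(0) = 4, y'(0) = 5, the left side becomes (s^2 + 6*s + 4)Y - (4*s + 29).
The right side is L{sin(6*t)} = 6/(s^2 + 36).
So (s^2 + 6*s + 4)Y = 6/(s^2 + 36) + (4*s + 29).
Solve for Y(s) and write it as one ratio of polynomials.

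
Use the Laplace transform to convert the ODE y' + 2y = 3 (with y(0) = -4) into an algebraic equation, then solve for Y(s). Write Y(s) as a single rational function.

Laplace-transform each side.
With L{y'} = sY - y(0) = sY - (-4): the LHS transforms to (s + 2)Y - (-4).
The right side is L{3} = 3/s.
So (s + 2)Y = 3/s + (-4).
Divide through and combine into a single rational function.

Y(s) = (-4*s + 3)/(s^2 + 2*s)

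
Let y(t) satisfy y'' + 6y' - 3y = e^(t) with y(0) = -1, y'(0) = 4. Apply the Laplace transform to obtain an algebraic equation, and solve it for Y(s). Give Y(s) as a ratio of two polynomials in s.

Apply the Laplace transform to the equation.
Using L{y''} = s^2 Y - s·y(0) - y'(0) and L{y'} = sY - y(0), with y(0) = -1, y'(0) = 4, the left side becomes (s^2 + 6*s - 3)Y - (-s - 2).
The right side is L{e^(t)} = 1/(s - 1).
So (s^2 + 6*s - 3)Y = 1/(s - 1) + (-s - 2).
Isolate Y and clear denominators.

Y(s) = (-s^2 - s + 3)/(s^3 + 5*s^2 - 9*s + 3)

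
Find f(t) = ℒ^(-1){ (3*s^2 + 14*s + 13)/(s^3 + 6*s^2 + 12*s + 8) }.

Factor the denominator: s^3 + 6*s^2 + 12*s + 8 = (s + 2)^3.
Partial fraction decomposition gives [3/(s + 2)] + [2/(s + 2)^2] + [-3/(s + 2)^3].
Invert each term: 3/(s + 2) ↔ 3e^(-2t); 2/(s + 2)^2 ↔ 2t·e^(-2t); -3/(s + 2)^3 ↔ (-3/2)t^2·e^(-2t).

f(t) = -3*t^2*exp(-2*t)/2 + 2*t*exp(-2*t) + 3*exp(-2*t)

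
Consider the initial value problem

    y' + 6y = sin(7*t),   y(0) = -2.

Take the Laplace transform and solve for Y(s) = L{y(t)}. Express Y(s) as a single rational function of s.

Take the Laplace transform of both sides.
With L{y'} = sY - y(0) = sY - (-2): the LHS transforms to (s + 6)Y - (-2).
The right side is L{sin(7*t)} = 7/(s^2 + 49).
So (s + 6)Y = 7/(s^2 + 49) + (-2).
Divide through and combine into a single rational function.

Y(s) = (-2*s^2 - 91)/(s^3 + 6*s^2 + 49*s + 294)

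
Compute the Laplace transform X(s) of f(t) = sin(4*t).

X(s) = 4/(s^2 + 16)

L{sin(4t)} = 4/(s^2 + 16).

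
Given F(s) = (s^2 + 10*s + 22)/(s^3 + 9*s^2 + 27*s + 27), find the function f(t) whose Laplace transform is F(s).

f(t) = t^2*exp(-3*t)/2 + 4*t*exp(-3*t) + exp(-3*t)

Factor the denominator: s^3 + 9*s^2 + 27*s + 27 = (s + 3)^3.
Partial fraction decomposition gives [1/(s + 3)] + [4/(s + 3)^2] + [(s + 3)^(-3)].
Invert each term: 1/(s + 3) ↔ e^(-3t); 4/(s + 3)^2 ↔ 4t·e^(-3t); 1/(s + 3)^3 ↔ (1/2)t^2·e^(-3t).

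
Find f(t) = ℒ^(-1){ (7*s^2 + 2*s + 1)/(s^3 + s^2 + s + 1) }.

Factor the denominator: s^3 + s^2 + s + 1 = (s + 1)*(s^2 + 1).
Partial fraction decomposition gives [3/(s + 1)] + [4*s/(s^2 + 1)] + [-2/(s^2 + 1)].
Invert each term: 3/(s + 1) ↔ 3e^(-t); 4·s/(s^2 + 1) ↔ 4cos(t); -2·1/(s^2 + 1) ↔ -2sin(t).

f(t) = -2*sin(t) + 4*cos(t) + 3*exp(-t)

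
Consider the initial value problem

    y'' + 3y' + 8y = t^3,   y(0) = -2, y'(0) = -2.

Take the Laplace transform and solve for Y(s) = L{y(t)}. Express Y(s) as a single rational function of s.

Apply the Laplace transform to the equation.
With L{y''} = s^2 Y - s·y(0) - y'(0) and L{y'} = sY - y(0), with y(0) = -2, y'(0) = -2: the LHS transforms to (s^2 + 3*s + 8)Y - (-2*s - 8).
The right side is L{t^3} = 6/s^4.
So (s^2 + 3*s + 8)Y = 6/s^4 + (-2*s - 8).
Isolate Y and clear denominators.

Y(s) = (-2*s^5 - 8*s^4 + 6)/(s^6 + 3*s^5 + 8*s^4)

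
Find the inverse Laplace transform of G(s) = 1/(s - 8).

Since L{e^(8t)} = 1/(s - 8), the inverse is exp(8*t).

exp(8*t)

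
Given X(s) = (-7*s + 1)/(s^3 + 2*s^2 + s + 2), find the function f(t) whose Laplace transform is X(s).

f(t) = -sin(t) - 3*cos(t) + 3*exp(-2*t)

Factor the denominator: s^3 + 2*s^2 + s + 2 = (s + 2)*(s^2 + 1).
Partial fraction decomposition gives [3/(s + 2)] + [-3*s/(s^2 + 1)] + [-1/(s^2 + 1)].
Invert each term: 3/(s + 2) ↔ 3e^(-2t); -3·s/(s^2 + 1) ↔ -3cos(t); -1·1/(s^2 + 1) ↔ -sin(t).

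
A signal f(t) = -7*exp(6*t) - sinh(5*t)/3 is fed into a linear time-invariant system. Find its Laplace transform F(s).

By linearity of the Laplace transform, transform each term separately.
(-1/3)·[L{sinh(5t)} = 5/(s^2 - 25)]; (-7)·[L{e^(6t)} = 1/(s - 6)].

F(s) = -5/(3*(s^2 - 25)) - 7/(s - 6)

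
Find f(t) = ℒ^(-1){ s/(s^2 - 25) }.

f(t) = cosh(5*t)

Since L{cosh(5t)} = s/(s^2 - 25), the inverse is cosh(5*t).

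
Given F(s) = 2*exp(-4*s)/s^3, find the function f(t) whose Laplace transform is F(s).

f(t) = Heaviside(t - 4)*((t - 4)^2)

The factor e^(-4s) signals a time shift by c = 4 (second shifting theorem).
L{t^2} = 2!/s^3 = 2/s^3, so L^-1{2/s^3} = t^2.
Hence the inverse is u(t - 4) times that function evaluated at t - 4.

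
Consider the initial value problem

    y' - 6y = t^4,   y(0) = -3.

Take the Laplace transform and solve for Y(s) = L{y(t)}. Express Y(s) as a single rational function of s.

Take the Laplace transform of both sides.
Using L{y'} = sY - y(0) = sY - (-3), the left side becomes (s - 6)Y - (-3).
The right side is L{t^4} = 24/s^5.
So (s - 6)Y = 24/s^5 + (-3).
Divide through and combine into a single rational function.

Y(s) = (-3*s^5 + 24)/(s^6 - 6*s^5)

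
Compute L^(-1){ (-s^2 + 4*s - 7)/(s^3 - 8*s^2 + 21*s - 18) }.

-4*t*exp(3*t) + 2*exp(3*t) - 3*exp(2*t)

Factor the denominator: s^3 - 8*s^2 + 21*s - 18 = (s - 3)^2*(s - 2).
Partial fraction decomposition gives [2/(s - 3)] + [-4/(s - 3)^2] + [-3/(s - 2)].
Invert each term: 2/(s - 3) ↔ 2e^(3t); -4/(s - 3)^2 ↔ -4t·e^(3t); -3/(s - 2) ↔ -3e^(2t).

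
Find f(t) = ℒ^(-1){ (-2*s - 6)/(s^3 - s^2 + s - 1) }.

f(t) = -4*exp(t) + 2*sin(t) + 4*cos(t)

Factor the denominator: s^3 - s^2 + s - 1 = (s - 1)*(s^2 + 1).
Partial fraction decomposition gives [-4/(s - 1)] + [4*s/(s^2 + 1)] + [2/(s^2 + 1)].
Invert each term: -4/(s - 1) ↔ -4e^(t); 4·s/(s^2 + 1) ↔ 4cos(t); 2·1/(s^2 + 1) ↔ 2sin(t).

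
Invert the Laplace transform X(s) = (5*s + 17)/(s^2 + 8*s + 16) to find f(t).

f(t) = -3*t*exp(-4*t) + 5*exp(-4*t)

Factor the denominator: s^2 + 8*s + 16 = (s + 4)^2.
Partial fraction decomposition gives [5/(s + 4)] + [-3/(s + 4)^2].
Invert each term: 5/(s + 4) ↔ 5e^(-4t); -3/(s + 4)^2 ↔ -3t·e^(-4t).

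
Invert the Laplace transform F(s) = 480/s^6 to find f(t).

Since L{t^5} = 5!/s^6 = 120/s^6, the inverse is t^5, scaled by 4.

f(t) = 4*t^5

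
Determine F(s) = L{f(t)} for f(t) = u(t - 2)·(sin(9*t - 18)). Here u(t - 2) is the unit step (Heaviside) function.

By the second shifting theorem, L{u(t - c)·g(t - c)} = e^(-cs)·G(s) with c = 2 and G(s) = L{g(t)}.
L{sin(9t)} = 9/(s^2 + 81).

F(s) = 9*exp(-2*s)/(s^2 + 81)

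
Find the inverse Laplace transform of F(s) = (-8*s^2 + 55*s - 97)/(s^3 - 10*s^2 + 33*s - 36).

Factor the denominator: s^3 - 10*s^2 + 33*s - 36 = (s - 4)*(s - 3)^2.
Partial fraction decomposition gives [-3/(s - 3)] + [4/(s - 3)^2] + [-5/(s - 4)].
Invert each term: -3/(s - 3) ↔ -3e^(3t); 4/(s - 3)^2 ↔ 4t·e^(3t); -5/(s - 4) ↔ -5e^(4t).

4*t*exp(3*t) - 5*exp(4*t) - 3*exp(3*t)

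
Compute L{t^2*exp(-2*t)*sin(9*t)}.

54*(s^2 + 4*s - 23)/(s^2 + 4*s + 85)^3

L{sin(9t)} = 9/(s^2 + 81).
Multiplying by e^(-2t) shifts s → s + 2, so L{exp(-2*t)*sin(9*t)} = 9/((s + 2)^2 + 81).
Then apply L{t^2·g(t)} = (-1)^2 d^2/ds^2[H(s)] with H(s) = 9/((s + 2)^2 + 81):
differentiating 2 times and applying the sign gives 54*(s^2 + 4*s - 23)/(s^2 + 4*s + 85)^3.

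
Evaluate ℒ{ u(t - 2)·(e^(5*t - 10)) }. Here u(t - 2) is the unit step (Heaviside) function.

exp(-2*s)/(s - 5)

By the second shifting theorem, L{u(t - c)·g(t - c)} = e^(-cs)·G(s) with c = 2 and G(s) = L{g(t)}.
L{e^(5t)} = 1/(s - 5).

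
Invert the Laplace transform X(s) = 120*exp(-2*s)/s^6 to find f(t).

f(t) = Heaviside(t - 2)*((t - 2)^5)

The factor e^(-2s) signals a time shift by c = 2 (second shifting theorem).
L{t^5} = 5!/s^6 = 120/s^6, so L^-1{120/s^6} = t^5.
Hence the inverse is u(t - 2) times that function evaluated at t - 2.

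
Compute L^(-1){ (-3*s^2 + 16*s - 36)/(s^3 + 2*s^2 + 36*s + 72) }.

3*sin(6*t) - cos(6*t) - 2*exp(-2*t)

Factor the denominator: s^3 + 2*s^2 + 36*s + 72 = (s + 2)*(s^2 + 36).
Partial fraction decomposition gives [-2/(s + 2)] + [-s/(s^2 + 36)] + [18/(s^2 + 36)].
Invert each term: -2/(s + 2) ↔ -2e^(-2t); -1·s/(s^2 + 36) ↔ -cos(6t); 3·6/(s^2 + 36) ↔ 3sin(6t).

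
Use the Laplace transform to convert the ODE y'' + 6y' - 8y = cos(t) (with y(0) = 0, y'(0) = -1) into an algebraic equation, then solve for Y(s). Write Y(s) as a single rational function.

Laplace-transform each side.
With L{y''} = s^2 Y - s·y(0) - y'(0) and L{y'} = sY - y(0), with y(0) = 0, y'(0) = -1: the LHS transforms to (s^2 + 6*s - 8)Y - (-1).
The right side is L{cos(t)} = s/(s^2 + 1).
So (s^2 + 6*s - 8)Y = s/(s^2 + 1) + (-1).
Solve for Y(s) and write it as one ratio of polynomials.

Y(s) = (-s^2 + s - 1)/(s^4 + 6*s^3 - 7*s^2 + 6*s - 8)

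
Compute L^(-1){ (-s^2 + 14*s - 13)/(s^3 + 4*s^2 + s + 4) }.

Factor the denominator: s^3 + 4*s^2 + s + 4 = (s + 4)*(s^2 + 1).
Partial fraction decomposition gives [-5/(s + 4)] + [4*s/(s^2 + 1)] + [-2/(s^2 + 1)].
Invert each term: -5/(s + 4) ↔ -5e^(-4t); 4·s/(s^2 + 1) ↔ 4cos(t); -2·1/(s^2 + 1) ↔ -2sin(t).

-2*sin(t) + 4*cos(t) - 5*exp(-4*t)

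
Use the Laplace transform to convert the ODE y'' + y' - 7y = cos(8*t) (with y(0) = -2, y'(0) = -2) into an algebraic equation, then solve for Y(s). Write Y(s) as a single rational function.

Y(s) = (-2*s^3 - 4*s^2 - 127*s - 256)/(s^4 + s^3 + 57*s^2 + 64*s - 448)

Apply the Laplace transform to the equation.
With L{y''} = s^2 Y - s·y(0) - y'(0) and L{y'} = sY - y(0), with y(0) = -2, y'(0) = -2: the LHS transforms to (s^2 + s - 7)Y - (-2*s - 4).
The right side is L{cos(8*t)} = s/(s^2 + 64).
So (s^2 + s - 7)Y = s/(s^2 + 64) + (-2*s - 4).
Isolate Y and clear denominators.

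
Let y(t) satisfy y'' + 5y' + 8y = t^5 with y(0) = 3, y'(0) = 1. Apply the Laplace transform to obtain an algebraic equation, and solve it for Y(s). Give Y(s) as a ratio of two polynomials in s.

Laplace-transform each side.
With L{y''} = s^2 Y - s·y(0) - y'(0) and L{y'} = sY - y(0), with y(0) = 3, y'(0) = 1: the LHS transforms to (s^2 + 5*s + 8)Y - (3*s + 16).
The right side is L{t^5} = 120/s^6.
So (s^2 + 5*s + 8)Y = 120/s^6 + (3*s + 16).
Divide through and combine into a single rational function.

Y(s) = (3*s^7 + 16*s^6 + 120)/(s^8 + 5*s^7 + 8*s^6)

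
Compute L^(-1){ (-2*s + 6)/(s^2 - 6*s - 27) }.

Rewrite the denominator: s^2 - 6*s - 27 = (s - 3)^2 - 36.
The form in (s - 3) signals a first-shifting-theorem factor e^(3t).
Since L{cosh(6t)} = s/(s^2 - 36), the inverse is exp(3*t)*cosh(6*t), scaled by -2.

-2*exp(3*t)*cosh(6*t)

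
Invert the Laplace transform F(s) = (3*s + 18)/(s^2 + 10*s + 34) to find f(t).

f(t) = exp(-5*t)*sin(3*t) + 3*exp(-5*t)*cos(3*t)

Complete the square in the denominator: s^2 + 10*s + 34 = (s + 5)^2 + 3^2.
Split the numerator to match: 3*s + 18 = 3·(s + 5) + 1·3.
Invert each term: 3·(s + 5)/((s + 5)^2 + 9) ↔ 3e^(-5t)cos(3t); 1·3/((s + 5)^2 + 9) ↔ e^(-5t)sin(3t).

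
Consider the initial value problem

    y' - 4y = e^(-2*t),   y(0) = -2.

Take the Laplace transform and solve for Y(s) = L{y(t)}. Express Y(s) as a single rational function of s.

Y(s) = (-2*s - 3)/(s^2 - 2*s - 8)

Laplace-transform each side.
Using L{y'} = sY - y(0) = sY - (-2), the left side becomes (s - 4)Y - (-2).
The right side is L{e^(-2*t)} = 1/(s + 2).
So (s - 4)Y = 1/(s + 2) + (-2).
Isolate Y and clear denominators.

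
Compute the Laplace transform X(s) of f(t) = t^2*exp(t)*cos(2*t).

X(s) = 2*(s - 1)*(s^2 - 2*s - 11)/(s^2 - 2*s + 5)^3

L{cos(2t)} = s/(s^2 + 4).
Multiplying by e^(t) shifts s → s - 1, so L{exp(t)*cos(2*t)} = (s - 1)/((s - 1)^2 + 4).
Then apply L{t^2·g(t)} = (-1)^2 d^2/ds^2[G(s)] with G(s) = (s - 1)/((s - 1)^2 + 4):
differentiating 2 times and applying the sign gives 2*(s - 1)*(s^2 - 2*s - 11)/(s^2 - 2*s + 5)^3.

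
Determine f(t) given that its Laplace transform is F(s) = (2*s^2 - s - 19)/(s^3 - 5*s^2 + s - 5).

Factor the denominator: s^3 - 5*s^2 + s - 5 = (s - 5)*(s^2 + 1).
Partial fraction decomposition gives [1/(s - 5)] + [s/(s^2 + 1)] + [4/(s^2 + 1)].
Invert each term: 1/(s - 5) ↔ e^(5t); 1·s/(s^2 + 1) ↔ cos(t); 4·1/(s^2 + 1) ↔ 4sin(t).

f(t) = exp(5*t) + 4*sin(t) + cos(t)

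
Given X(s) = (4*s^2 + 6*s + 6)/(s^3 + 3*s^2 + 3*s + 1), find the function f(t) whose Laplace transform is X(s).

f(t) = 2*t^2*exp(-t) - 2*t*exp(-t) + 4*exp(-t)

Factor the denominator: s^3 + 3*s^2 + 3*s + 1 = (s + 1)^3.
Partial fraction decomposition gives [4/(s + 1)] + [-2/(s + 1)^2] + [4/(s + 1)^3].
Invert each term: 4/(s + 1) ↔ 4e^(-t); -2/(s + 1)^2 ↔ -2t·e^(-t); 4/(s + 1)^3 ↔ (2)t^2·e^(-t).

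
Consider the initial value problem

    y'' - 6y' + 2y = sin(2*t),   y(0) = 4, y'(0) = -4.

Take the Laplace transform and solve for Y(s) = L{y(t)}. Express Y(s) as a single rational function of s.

Y(s) = (4*s^3 - 28*s^2 + 16*s - 110)/(s^4 - 6*s^3 + 6*s^2 - 24*s + 8)

Laplace-transform each side.
The derivative rules (L{y''} = s^2 Y - s·y(0) - y'(0) and L{y'} = sY - y(0), with y(0) = 4, y'(0) = -4) turn the left side into (s^2 - 6*s + 2)Y - (4*s - 28).
The right side is L{sin(2*t)} = 2/(s^2 + 4).
So (s^2 - 6*s + 2)Y = 2/(s^2 + 4) + (4*s - 28).
Divide through and combine into a single rational function.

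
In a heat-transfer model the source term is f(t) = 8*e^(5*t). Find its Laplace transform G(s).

L{8} = 8/s.
By the first shifting theorem, multiplying by e^(5t) replaces s with s - 5.

G(s) = 8/(s - 5)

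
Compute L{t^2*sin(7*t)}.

L{sin(7t)} = 7/(s^2 + 49).
Then apply L{t^2·g(t)} = (-1)^2 d^2/ds^2[G(s)] with G(s) = 7/(s^2 + 49):
differentiating 2 times and applying the sign gives 14*(3*s^2 - 49)/(s^2 + 49)^3.

14*(3*s^2 - 49)/(s^2 + 49)^3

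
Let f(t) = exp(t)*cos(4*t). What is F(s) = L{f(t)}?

L{cos(4t)} = s/(s^2 + 16).
By the first shifting theorem, multiplying by e^(t) replaces s with s - 1.

F(s) = (s - 1)/((s - 1)^2 + 16)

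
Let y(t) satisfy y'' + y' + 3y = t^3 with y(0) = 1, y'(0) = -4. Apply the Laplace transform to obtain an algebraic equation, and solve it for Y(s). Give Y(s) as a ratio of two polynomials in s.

Take the Laplace transform of both sides.
The derivative rules (L{y''} = s^2 Y - s·y(0) - y'(0) and L{y'} = sY - y(0), with y(0) = 1, y'(0) = -4) turn the left side into (s^2 + s + 3)Y - (s - 3).
The right side is L{t^3} = 6/s^4.
So (s^2 + s + 3)Y = 6/s^4 + (s - 3).
Divide through and combine into a single rational function.

Y(s) = (s^5 - 3*s^4 + 6)/(s^6 + s^5 + 3*s^4)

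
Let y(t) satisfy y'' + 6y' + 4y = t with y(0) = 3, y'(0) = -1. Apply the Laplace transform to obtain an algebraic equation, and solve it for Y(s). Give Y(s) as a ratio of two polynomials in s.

Apply the Laplace transform to the equation.
With L{y''} = s^2 Y - s·y(0) - y'(0) and L{y'} = sY - y(0), with y(0) = 3, y'(0) = -1: the LHS transforms to (s^2 + 6*s + 4)Y - (3*s + 17).
The right side is L{t} = s^(-2).
So (s^2 + 6*s + 4)Y = s^(-2) + (3*s + 17).
Isolate Y and clear denominators.

Y(s) = (3*s^3 + 17*s^2 + 1)/(s^4 + 6*s^3 + 4*s^2)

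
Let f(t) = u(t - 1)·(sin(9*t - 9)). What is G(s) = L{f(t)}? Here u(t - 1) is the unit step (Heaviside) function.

By the second shifting theorem, L{u(t - c)·g(t - c)} = e^(-cs)·H(s) with c = 1 and H(s) = L{g(t)}.
L{sin(9t)} = 9/(s^2 + 81).

G(s) = 9*exp(-s)/(s^2 + 81)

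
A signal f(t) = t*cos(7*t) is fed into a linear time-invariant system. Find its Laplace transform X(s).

X(s) = (s - 7)*(s + 7)/(s^2 + 49)^2

L{cos(7t)} = s/(s^2 + 49).
Then apply L{t·g(t)} = -d/ds[G(s)] with G(s) = s/(s^2 + 49):
differentiating 1 time and applying the sign gives (s - 7)*(s + 7)/(s^2 + 49)^2.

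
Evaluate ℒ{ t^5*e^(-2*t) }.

L{t^5} = 5!/s^6 = 120/s^6.
By the first shifting theorem, multiplying by e^(-2t) replaces s with s + 2.

120/(s + 2)^6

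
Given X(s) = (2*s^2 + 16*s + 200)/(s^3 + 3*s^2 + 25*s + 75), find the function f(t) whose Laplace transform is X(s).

Factor the denominator: s^3 + 3*s^2 + 25*s + 75 = (s + 3)*(s^2 + 25).
Partial fraction decomposition gives [5/(s + 3)] + [-3*s/(s^2 + 25)] + [25/(s^2 + 25)].
Invert each term: 5/(s + 3) ↔ 5e^(-3t); -3·s/(s^2 + 25) ↔ -3cos(5t); 5·5/(s^2 + 25) ↔ 5sin(5t).

f(t) = 5*sin(5*t) - 3*cos(5*t) + 5*exp(-3*t)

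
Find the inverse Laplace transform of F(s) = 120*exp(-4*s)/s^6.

Heaviside(t - 4)*((t - 4)^5)

The factor e^(-4s) signals a time shift by c = 4 (second shifting theorem).
L{t^5} = 5!/s^6 = 120/s^6, so L^-1{120/s^6} = t^5.
Hence the inverse is u(t - 4) times that function evaluated at t - 4.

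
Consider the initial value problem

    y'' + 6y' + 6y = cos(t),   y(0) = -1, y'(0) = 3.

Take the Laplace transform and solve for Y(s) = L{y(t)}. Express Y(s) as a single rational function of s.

Y(s) = (-s^3 - 3*s^2 - 3)/(s^4 + 6*s^3 + 7*s^2 + 6*s + 6)

Take the Laplace transform of both sides.
The derivative rules (L{y''} = s^2 Y - s·y(0) - y'(0) and L{y'} = sY - y(0), with y(0) = -1, y'(0) = 3) turn the left side into (s^2 + 6*s + 6)Y - (-s - 3).
The right side is L{cos(t)} = s/(s^2 + 1).
So (s^2 + 6*s + 6)Y = s/(s^2 + 1) + (-s - 3).
Solve for Y(s) and write it as one ratio of polynomials.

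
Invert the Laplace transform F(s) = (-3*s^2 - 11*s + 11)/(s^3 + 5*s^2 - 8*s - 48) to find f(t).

f(t) = -t*exp(-4*t) - exp(3*t) - 2*exp(-4*t)

Factor the denominator: s^3 + 5*s^2 - 8*s - 48 = (s - 3)*(s + 4)^2.
Partial fraction decomposition gives [-2/(s + 4)] + [-1/(s + 4)^2] + [-1/(s - 3)].
Invert each term: -2/(s + 4) ↔ -2e^(-4t); -1/(s + 4)^2 ↔ -t·e^(-4t); -1/(s - 3) ↔ -e^(3t).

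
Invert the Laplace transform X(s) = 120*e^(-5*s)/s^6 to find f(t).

The factor e^(-5s) signals a time shift by c = 5 (second shifting theorem).
L{t^5} = 5!/s^6 = 120/s^6, so L^-1{120/s^6} = t^5.
Hence the inverse is u(t - 5) times that function evaluated at t - 5.

f(t) = Heaviside(t - 5)*((t - 5)^5)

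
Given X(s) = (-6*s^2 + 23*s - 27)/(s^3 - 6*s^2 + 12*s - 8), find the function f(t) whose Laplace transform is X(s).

Factor the denominator: s^3 - 6*s^2 + 12*s - 8 = (s - 2)^3.
Partial fraction decomposition gives [-6/(s - 2)] + [-1/(s - 2)^2] + [-5/(s - 2)^3].
Invert each term: -6/(s - 2) ↔ -6e^(2t); -1/(s - 2)^2 ↔ -t·e^(2t); -5/(s - 2)^3 ↔ (-5/2)t^2·e^(2t).

f(t) = -5*t^2*exp(2*t)/2 - t*exp(2*t) - 6*exp(2*t)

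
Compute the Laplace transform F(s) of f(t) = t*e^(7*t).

F(s) = (s - 7)^(-2)

L{e^(7t)} = 1/(s - 7).
Then apply L{t·g(t)} = -d/ds[G(s)] with G(s) = 1/(s - 7):
differentiating 1 time and applying the sign gives (s - 7)^(-2).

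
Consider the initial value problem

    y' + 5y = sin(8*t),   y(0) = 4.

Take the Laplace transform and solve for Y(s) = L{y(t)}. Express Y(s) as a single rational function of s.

Y(s) = (4*s^2 + 264)/(s^3 + 5*s^2 + 64*s + 320)

Transform both sides with L{·}.
With L{y'} = sY - y(0) = sY - 4: the LHS transforms to (s + 5)Y - (4).
The right side is L{sin(8*t)} = 8/(s^2 + 64).
So (s + 5)Y = 8/(s^2 + 64) + (4).
Solve for Y(s) and write it as one ratio of polynomials.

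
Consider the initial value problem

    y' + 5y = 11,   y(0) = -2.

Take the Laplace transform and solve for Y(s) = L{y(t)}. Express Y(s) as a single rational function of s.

Y(s) = (-2*s + 11)/(s^2 + 5*s)

Transform both sides with L{·}.
With L{y'} = sY - y(0) = sY - (-2): the LHS transforms to (s + 5)Y - (-2).
The right side is L{11} = 11/s.
So (s + 5)Y = 11/s + (-2).
Divide through and combine into a single rational function.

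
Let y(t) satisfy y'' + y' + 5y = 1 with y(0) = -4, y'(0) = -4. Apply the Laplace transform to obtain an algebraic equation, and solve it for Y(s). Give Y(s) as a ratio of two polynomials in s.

Transform both sides with L{·}.
The derivative rules (L{y''} = s^2 Y - s·y(0) - y'(0) and L{y'} = sY - y(0), with y(0) = -4, y'(0) = -4) turn the left side into (s^2 + s + 5)Y - (-4*s - 8).
The right side is L{1} = 1/s.
So (s^2 + s + 5)Y = 1/s + (-4*s - 8).
Isolate Y and clear denominators.

Y(s) = (-4*s^2 - 8*s + 1)/(s^3 + s^2 + 5*s)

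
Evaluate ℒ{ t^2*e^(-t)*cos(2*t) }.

L{cos(2t)} = s/(s^2 + 4).
Multiplying by e^(-t) shifts s → s + 1, so L{e^(-t)*cos(2*t)} = (s + 1)/((s + 1)^2 + 4).
Then apply L{t^2·g(t)} = (-1)^2 d^2/ds^2[G(s)] with G(s) = (s + 1)/((s + 1)^2 + 4):
differentiating 2 times and applying the sign gives 2*(s + 1)*(s^2 + 2*s - 11)/(s^2 + 2*s + 5)^3.

2*(s + 1)*(s^2 + 2*s - 11)/(s^2 + 2*s + 5)^3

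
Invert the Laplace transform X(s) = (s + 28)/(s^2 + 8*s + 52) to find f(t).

Complete the square in the denominator: s^2 + 8*s + 52 = (s + 4)^2 + 6^2.
Split the numerator to match: s + 28 = 1·(s + 4) + 4·6.
Invert each term: 1·(s + 4)/((s + 4)^2 + 36) ↔ e^(-4t)cos(6t); 4·6/((s + 4)^2 + 36) ↔ 4e^(-4t)sin(6t).

f(t) = 4*exp(-4*t)*sin(6*t) + exp(-4*t)*cos(6*t)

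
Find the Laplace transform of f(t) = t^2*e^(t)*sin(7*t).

14*(3*s^2 - 6*s - 46)/(s^2 - 2*s + 50)^3

L{sin(7t)} = 7/(s^2 + 49).
Multiplying by e^(t) shifts s → s - 1, so L{e^(t)*sin(7*t)} = 7/((s - 1)^2 + 49).
Then apply L{t^2·g(t)} = (-1)^2 d^2/ds^2[G(s)] with G(s) = 7/((s - 1)^2 + 49):
differentiating 2 times and applying the sign gives 14*(3*s^2 - 6*s - 46)/(s^2 - 2*s + 50)^3.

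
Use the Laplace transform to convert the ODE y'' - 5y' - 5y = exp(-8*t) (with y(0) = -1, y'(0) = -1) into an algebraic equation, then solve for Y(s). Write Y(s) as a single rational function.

Apply the Laplace transform to the equation.
Using L{y''} = s^2 Y - s·y(0) - y'(0) and L{y'} = sY - y(0), with y(0) = -1, y'(0) = -1, the left side becomes (s^2 - 5*s - 5)Y - (-s + 4).
The right side is L{exp(-8*t)} = 1/(s + 8).
So (s^2 - 5*s - 5)Y = 1/(s + 8) + (-s + 4).
Isolate Y and clear denominators.

Y(s) = (-s^2 - 4*s + 33)/(s^3 + 3*s^2 - 45*s - 40)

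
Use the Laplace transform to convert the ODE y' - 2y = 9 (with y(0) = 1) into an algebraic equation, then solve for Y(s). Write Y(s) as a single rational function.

Laplace-transform each side.
Using L{y'} = sY - y(0) = sY - 1, the left side becomes (s - 2)Y - (1).
The right side is L{9} = 9/s.
So (s - 2)Y = 9/s + (1).
Solve for Y(s) and write it as one ratio of polynomials.

Y(s) = (s + 9)/(s^2 - 2*s)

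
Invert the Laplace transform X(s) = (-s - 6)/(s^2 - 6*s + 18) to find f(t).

f(t) = -3*exp(3*t)*sin(3*t) - exp(3*t)*cos(3*t)

Complete the square in the denominator: s^2 - 6*s + 18 = (s - 3)^2 + 3^2.
Split the numerator to match: -s - 6 = -1·(s - 3) - 3·3.
Invert each term: -1·(s - 3)/((s - 3)^2 + 9) ↔ -e^(3t)cos(3t); -3·3/((s - 3)^2 + 9) ↔ -3e^(3t)sin(3t).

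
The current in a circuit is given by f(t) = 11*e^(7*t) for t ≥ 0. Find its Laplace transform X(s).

X(s) = 11/(s - 7)

L{11} = 11/s.
By the first shifting theorem, multiplying by e^(7t) replaces s with s - 7.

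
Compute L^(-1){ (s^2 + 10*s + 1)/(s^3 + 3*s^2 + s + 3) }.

Factor the denominator: s^3 + 3*s^2 + s + 3 = (s + 3)*(s^2 + 1).
Partial fraction decomposition gives [-2/(s + 3)] + [3*s/(s^2 + 1)] + [1/(s^2 + 1)].
Invert each term: -2/(s + 3) ↔ -2e^(-3t); 3·s/(s^2 + 1) ↔ 3cos(t); 1·1/(s^2 + 1) ↔ sin(t).

sin(t) + 3*cos(t) - 2*exp(-3*t)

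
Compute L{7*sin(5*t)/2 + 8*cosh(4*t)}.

Apply the Laplace transform termwise.
(7/2)·[L{sin(5t)} = 5/(s^2 + 25)]; (8)·[L{cosh(4t)} = s/(s^2 - 16)].

8*s/(s^2 - 16) + 35/(2*(s^2 + 25))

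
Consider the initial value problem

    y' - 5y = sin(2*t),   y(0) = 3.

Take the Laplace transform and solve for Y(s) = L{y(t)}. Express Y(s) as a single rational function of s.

Y(s) = (3*s^2 + 14)/(s^3 - 5*s^2 + 4*s - 20)

Take the Laplace transform of both sides.
With L{y'} = sY - y(0) = sY - 3: the LHS transforms to (s - 5)Y - (3).
The right side is L{sin(2*t)} = 2/(s^2 + 4).
So (s - 5)Y = 2/(s^2 + 4) + (3).
Solve for Y(s) and write it as one ratio of polynomials.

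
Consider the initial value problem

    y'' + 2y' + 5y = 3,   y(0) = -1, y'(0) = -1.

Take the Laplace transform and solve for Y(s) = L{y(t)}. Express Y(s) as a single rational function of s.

Transform both sides with L{·}.
With L{y''} = s^2 Y - s·y(0) - y'(0) and L{y'} = sY - y(0), with y(0) = -1, y'(0) = -1: the LHS transforms to (s^2 + 2*s + 5)Y - (-s - 3).
The right side is L{3} = 3/s.
So (s^2 + 2*s + 5)Y = 3/s + (-s - 3).
Divide through and combine into a single rational function.

Y(s) = (-s^2 - 3*s + 3)/(s^3 + 2*s^2 + 5*s)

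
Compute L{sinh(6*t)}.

6/(s^2 - 36)

L{sinh(6t)} = 6/(s^2 - 36).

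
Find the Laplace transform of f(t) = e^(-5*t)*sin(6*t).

6/((s + 5)^2 + 36)

L{sin(6t)} = 6/(s^2 + 36).
By the first shifting theorem, multiplying by e^(-5t) replaces s with s + 5.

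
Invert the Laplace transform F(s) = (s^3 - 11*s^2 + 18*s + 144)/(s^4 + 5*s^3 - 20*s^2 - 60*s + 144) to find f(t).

Factor the denominator: s^4 + 5*s^3 - 20*s^2 - 60*s + 144 = (s - 3)*(s - 2)*(s + 4)*(s + 6).
Partial fraction decomposition gives [4/(s + 6)] + [-3/(s - 2)] + [2/(s - 3)] + [-2/(s + 4)].
Invert each term: 4/(s + 6) ↔ 4e^(-6t); -3/(s - 2) ↔ -3e^(2t); 2/(s - 3) ↔ 2e^(3t); -2/(s + 4) ↔ -2e^(-4t).

f(t) = 2*exp(3*t) - 3*exp(2*t) - 2*exp(-4*t) + 4*exp(-6*t)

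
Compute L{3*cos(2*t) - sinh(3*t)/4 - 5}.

The transform is linear, so treat each term independently.
L{-5} = -5/s; (-1/4)·[L{sinh(3t)} = 3/(s^2 - 9)]; (3)·[L{cos(2t)} = s/(s^2 + 4)].

3*s/(s^2 + 4) - 3/(4*(s^2 - 9)) - 5/s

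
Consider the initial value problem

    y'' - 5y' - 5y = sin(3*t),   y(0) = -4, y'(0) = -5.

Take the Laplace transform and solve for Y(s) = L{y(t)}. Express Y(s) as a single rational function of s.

Apply the Laplace transform to the equation.
Using L{y''} = s^2 Y - s·y(0) - y'(0) and L{y'} = sY - y(0), with y(0) = -4, y'(0) = -5, the left side becomes (s^2 - 5*s - 5)Y - (-4*s + 15).
The right side is L{sin(3*t)} = 3/(s^2 + 9).
So (s^2 - 5*s - 5)Y = 3/(s^2 + 9) + (-4*s + 15).
Isolate Y and clear denominators.

Y(s) = (-4*s^3 + 15*s^2 - 36*s + 138)/(s^4 - 5*s^3 + 4*s^2 - 45*s - 45)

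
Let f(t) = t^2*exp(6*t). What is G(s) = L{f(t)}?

L{e^(6t)} = 1/(s - 6).
Then apply L{t^2·g(t)} = (-1)^2 d^2/ds^2[H(s)] with H(s) = 1/(s - 6):
differentiating 2 times and applying the sign gives 2/(s - 6)^3.

G(s) = 2/(s - 6)^3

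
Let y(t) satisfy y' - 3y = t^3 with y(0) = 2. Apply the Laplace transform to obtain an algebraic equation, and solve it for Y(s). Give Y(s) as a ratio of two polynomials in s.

Y(s) = (2*s^4 + 6)/(s^5 - 3*s^4)

Transform both sides with L{·}.
Using L{y'} = sY - y(0) = sY - 2, the left side becomes (s - 3)Y - (2).
The right side is L{t^3} = 6/s^4.
So (s - 3)Y = 6/s^4 + (2).
Isolate Y and clear denominators.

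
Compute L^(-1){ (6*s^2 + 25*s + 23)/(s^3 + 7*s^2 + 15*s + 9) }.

-t*exp(-3*t) + exp(-t) + 5*exp(-3*t)

Factor the denominator: s^3 + 7*s^2 + 15*s + 9 = (s + 1)*(s + 3)^2.
Partial fraction decomposition gives [5/(s + 3)] + [-1/(s + 3)^2] + [1/(s + 1)].
Invert each term: 5/(s + 3) ↔ 5e^(-3t); -1/(s + 3)^2 ↔ -t·e^(-3t); 1/(s + 1) ↔ e^(-t).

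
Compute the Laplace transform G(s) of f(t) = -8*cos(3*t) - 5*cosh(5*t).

G(s) = -8*s/(s^2 + 9) - 5*s/(s^2 - 25)

By linearity of the Laplace transform, transform each term separately.
(-5)·[L{cosh(5t)} = s/(s^2 - 25)]; (-8)·[L{cos(3t)} = s/(s^2 + 9)].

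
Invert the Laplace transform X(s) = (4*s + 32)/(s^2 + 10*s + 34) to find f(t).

Complete the square in the denominator: s^2 + 10*s + 34 = (s + 5)^2 + 3^2.
Split the numerator to match: 4*s + 32 = 4·(s + 5) + 4·3.
Invert each term: 4·(s + 5)/((s + 5)^2 + 9) ↔ 4e^(-5t)cos(3t); 4·3/((s + 5)^2 + 9) ↔ 4e^(-5t)sin(3t).

f(t) = 4*exp(-5*t)*sin(3*t) + 4*exp(-5*t)*cos(3*t)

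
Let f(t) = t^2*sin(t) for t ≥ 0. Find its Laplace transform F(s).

F(s) = 2*(3*s^2 - 1)/(s^2 + 1)^3

L{sin(t)} = 1/(s^2 + 1).
Then apply L{t^2·g(t)} = (-1)^2 d^2/ds^2[G(s)] with G(s) = 1/(s^2 + 1):
differentiating 2 times and applying the sign gives 2*(3*s^2 - 1)/(s^2 + 1)^3.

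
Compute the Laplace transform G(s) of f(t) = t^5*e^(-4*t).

G(s) = 120/(s + 4)^6

L{t^5} = 5!/s^6 = 120/s^6.
By the first shifting theorem, multiplying by e^(-4t) replaces s with s + 4.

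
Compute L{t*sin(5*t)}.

L{sin(5t)} = 5/(s^2 + 25).
Then apply L{t·g(t)} = -d/ds[G(s)] with G(s) = 5/(s^2 + 25):
differentiating 1 time and applying the sign gives 10*s/(s^2 + 25)^2.

10*s/(s^2 + 25)^2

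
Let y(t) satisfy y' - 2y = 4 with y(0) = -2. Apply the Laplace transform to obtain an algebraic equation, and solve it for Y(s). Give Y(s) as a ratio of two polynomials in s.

Y(s) = -2/s

Transform both sides with L{·}.
With L{y'} = sY - y(0) = sY - (-2): the LHS transforms to (s - 2)Y - (-2).
The right side is L{4} = 4/s.
So (s - 2)Y = 4/s + (-2).
Divide through and combine into a single rational function.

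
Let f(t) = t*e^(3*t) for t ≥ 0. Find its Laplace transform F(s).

F(s) = (s - 3)^(-2)

L{e^(3t)} = 1/(s - 3).
Then apply L{t·g(t)} = -d/ds[G(s)] with G(s) = 1/(s - 3):
differentiating 1 time and applying the sign gives (s - 3)^(-2).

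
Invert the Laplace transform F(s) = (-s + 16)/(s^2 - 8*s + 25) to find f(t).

Complete the square in the denominator: s^2 - 8*s + 25 = (s - 4)^2 + 3^2.
Split the numerator to match: -s + 16 = -1·(s - 4) + 4·3.
Invert each term: -1·(s - 4)/((s - 4)^2 + 9) ↔ -e^(4t)cos(3t); 4·3/((s - 4)^2 + 9) ↔ 4e^(4t)sin(3t).

f(t) = 4*exp(4*t)*sin(3*t) - exp(4*t)*cos(3*t)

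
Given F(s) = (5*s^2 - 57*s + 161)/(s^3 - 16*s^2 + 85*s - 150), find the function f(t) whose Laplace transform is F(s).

Factor the denominator: s^3 - 16*s^2 + 85*s - 150 = (s - 6)*(s - 5)^2.
Partial fraction decomposition gives [6/(s - 5)] + [-1/(s - 5)^2] + [-1/(s - 6)].
Invert each term: 6/(s - 5) ↔ 6e^(5t); -1/(s - 5)^2 ↔ -t·e^(5t); -1/(s - 6) ↔ -e^(6t).

f(t) = -t*exp(5*t) - exp(6*t) + 6*exp(5*t)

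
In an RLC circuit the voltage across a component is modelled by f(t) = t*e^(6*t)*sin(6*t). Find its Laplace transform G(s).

L{sin(6t)} = 6/(s^2 + 36).
Multiplying by e^(6t) shifts s → s - 6, so L{e^(6*t)*sin(6*t)} = 6/((s - 6)^2 + 36).
Then apply L{t·g(t)} = -d/ds[H(s)] with H(s) = 6/((s - 6)^2 + 36):
differentiating 1 time and applying the sign gives 12*(s - 6)/(s^2 - 12*s + 72)^2.

G(s) = 12*(s - 6)/(s^2 - 12*s + 72)^2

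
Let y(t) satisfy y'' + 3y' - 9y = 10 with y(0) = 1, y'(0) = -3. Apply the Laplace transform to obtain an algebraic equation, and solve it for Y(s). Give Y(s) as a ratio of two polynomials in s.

Y(s) = (s^2 + 10)/(s^3 + 3*s^2 - 9*s)

Take the Laplace transform of both sides.
With L{y''} = s^2 Y - s·y(0) - y'(0) and L{y'} = sY - y(0), with y(0) = 1, y'(0) = -3: the LHS transforms to (s^2 + 3*s - 9)Y - (s).
The right side is L{10} = 10/s.
So (s^2 + 3*s - 9)Y = 10/s + (s).
Isolate Y and clear denominators.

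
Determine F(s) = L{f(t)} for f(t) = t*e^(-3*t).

F(s) = (s + 3)^(-2)

L{e^(-3t)} = 1/(s + 3).
Then apply L{t·g(t)} = -d/ds[G(s)] with G(s) = 1/(s + 3):
differentiating 1 time and applying the sign gives (s + 3)^(-2).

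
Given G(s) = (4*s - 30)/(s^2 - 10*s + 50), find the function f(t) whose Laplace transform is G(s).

Complete the square in the denominator: s^2 - 10*s + 50 = (s - 5)^2 + 5^2.
Split the numerator to match: 4*s - 30 = 4·(s - 5) - 2·5.
Invert each term: 4·(s - 5)/((s - 5)^2 + 25) ↔ 4e^(5t)cos(5t); -2·5/((s - 5)^2 + 25) ↔ -2e^(5t)sin(5t).

f(t) = -2*exp(5*t)*sin(5*t) + 4*exp(5*t)*cos(5*t)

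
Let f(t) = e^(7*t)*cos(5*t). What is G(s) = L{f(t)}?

G(s) = (s - 7)/((s - 7)^2 + 25)

L{cos(5t)} = s/(s^2 + 25).
By the first shifting theorem, multiplying by e^(7t) replaces s with s - 7.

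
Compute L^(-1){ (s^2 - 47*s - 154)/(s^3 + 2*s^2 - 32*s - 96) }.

-5*t*exp(-4*t) - 4*exp(6*t) + 5*exp(-4*t)

Factor the denominator: s^3 + 2*s^2 - 32*s - 96 = (s - 6)*(s + 4)^2.
Partial fraction decomposition gives [5/(s + 4)] + [-5/(s + 4)^2] + [-4/(s - 6)].
Invert each term: 5/(s + 4) ↔ 5e^(-4t); -5/(s + 4)^2 ↔ -5t·e^(-4t); -4/(s - 6) ↔ -4e^(6t).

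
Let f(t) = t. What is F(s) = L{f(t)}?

L{t} = 1!/s^2 = 1/s^2.

F(s) = s^(-2)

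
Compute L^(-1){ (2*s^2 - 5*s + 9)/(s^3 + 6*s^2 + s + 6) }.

sin(t) - cos(t) + 3*exp(-6*t)

Factor the denominator: s^3 + 6*s^2 + s + 6 = (s + 6)*(s^2 + 1).
Partial fraction decomposition gives [3/(s + 6)] + [-s/(s^2 + 1)] + [1/(s^2 + 1)].
Invert each term: 3/(s + 6) ↔ 3e^(-6t); -1·s/(s^2 + 1) ↔ -cos(t); 1·1/(s^2 + 1) ↔ sin(t).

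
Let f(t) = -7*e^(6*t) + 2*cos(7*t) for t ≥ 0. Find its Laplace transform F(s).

The transform is linear, so treat each term independently.
(-7)·[L{e^(6t)} = 1/(s - 6)]; (2)·[L{cos(7t)} = s/(s^2 + 49)].

F(s) = 2*s/(s^2 + 49) - 7/(s - 6)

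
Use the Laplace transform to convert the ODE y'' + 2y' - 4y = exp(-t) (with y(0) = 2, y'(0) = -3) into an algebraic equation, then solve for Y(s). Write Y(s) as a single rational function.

Take the Laplace transform of both sides.
With L{y''} = s^2 Y - s·y(0) - y'(0) and L{y'} = sY - y(0), with y(0) = 2, y'(0) = -3: the LHS transforms to (s^2 + 2*s - 4)Y - (2*s + 1).
The right side is L{exp(-t)} = 1/(s + 1).
So (s^2 + 2*s - 4)Y = 1/(s + 1) + (2*s + 1).
Divide through and combine into a single rational function.

Y(s) = (2*s^2 + 3*s + 2)/(s^3 + 3*s^2 - 2*s - 4)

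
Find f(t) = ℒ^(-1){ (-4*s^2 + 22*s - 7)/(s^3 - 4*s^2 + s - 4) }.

Factor the denominator: s^3 - 4*s^2 + s - 4 = (s - 4)*(s^2 + 1).
Partial fraction decomposition gives [1/(s - 4)] + [-5*s/(s^2 + 1)] + [2/(s^2 + 1)].
Invert each term: 1/(s - 4) ↔ e^(4t); -5·s/(s^2 + 1) ↔ -5cos(t); 2·1/(s^2 + 1) ↔ 2sin(t).

f(t) = exp(4*t) + 2*sin(t) - 5*cos(t)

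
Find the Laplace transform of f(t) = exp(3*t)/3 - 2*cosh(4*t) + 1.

-2*s/(s^2 - 16) + 1/(3*(s - 3)) + 1/s

Apply the Laplace transform termwise.
L{1} = 1/s; (-2)·[L{cosh(4t)} = s/(s^2 - 16)]; (1/3)·[L{e^(3t)} = 1/(s - 3)].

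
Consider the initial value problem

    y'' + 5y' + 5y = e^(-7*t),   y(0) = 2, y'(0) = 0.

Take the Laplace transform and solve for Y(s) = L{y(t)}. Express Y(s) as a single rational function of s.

Y(s) = (2*s^2 + 24*s + 71)/(s^3 + 12*s^2 + 40*s + 35)

Apply the Laplace transform to the equation.
Using L{y''} = s^2 Y - s·y(0) - y'(0) and L{y'} = sY - y(0), with y(0) = 2, y'(0) = 0, the left side becomes (s^2 + 5*s + 5)Y - (2*s + 10).
The right side is L{e^(-7*t)} = 1/(s + 7).
So (s^2 + 5*s + 5)Y = 1/(s + 7) + (2*s + 10).
Solve for Y(s) and write it as one ratio of polynomials.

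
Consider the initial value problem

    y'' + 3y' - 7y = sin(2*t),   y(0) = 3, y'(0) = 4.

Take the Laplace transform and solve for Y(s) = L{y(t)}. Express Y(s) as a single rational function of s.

Transform both sides with L{·}.
Using L{y''} = s^2 Y - s·y(0) - y'(0) and L{y'} = sY - y(0), with y(0) = 3, y'(0) = 4, the left side becomes (s^2 + 3*s - 7)Y - (3*s + 13).
The right side is L{sin(2*t)} = 2/(s^2 + 4).
So (s^2 + 3*s - 7)Y = 2/(s^2 + 4) + (3*s + 13).
Solve for Y(s) and write it as one ratio of polynomials.

Y(s) = (3*s^3 + 13*s^2 + 12*s + 54)/(s^4 + 3*s^3 - 3*s^2 + 12*s - 28)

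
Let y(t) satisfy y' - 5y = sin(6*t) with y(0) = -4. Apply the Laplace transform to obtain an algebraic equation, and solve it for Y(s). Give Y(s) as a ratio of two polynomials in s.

Transform both sides with L{·}.
With L{y'} = sY - y(0) = sY - (-4): the LHS transforms to (s - 5)Y - (-4).
The right side is L{sin(6*t)} = 6/(s^2 + 36).
So (s - 5)Y = 6/(s^2 + 36) + (-4).
Divide through and combine into a single rational function.

Y(s) = (-4*s^2 - 138)/(s^3 - 5*s^2 + 36*s - 180)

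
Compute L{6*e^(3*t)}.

L{6} = 6/s.
By the first shifting theorem, multiplying by e^(3t) replaces s with s - 3.

6/(s - 3)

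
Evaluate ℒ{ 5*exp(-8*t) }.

5/(s + 8)

L{5} = 5/s.
By the first shifting theorem, multiplying by e^(-8t) replaces s with s + 8.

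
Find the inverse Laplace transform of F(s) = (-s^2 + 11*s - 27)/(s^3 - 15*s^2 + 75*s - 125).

3*t^2*exp(5*t)/2 + t*exp(5*t) - exp(5*t)

Factor the denominator: s^3 - 15*s^2 + 75*s - 125 = (s - 5)^3.
Partial fraction decomposition gives [-1/(s - 5)] + [(s - 5)^(-2)] + [3/(s - 5)^3].
Invert each term: -1/(s - 5) ↔ -e^(5t); 1/(s - 5)^2 ↔ t·e^(5t); 3/(s - 5)^3 ↔ (3/2)t^2·e^(5t).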